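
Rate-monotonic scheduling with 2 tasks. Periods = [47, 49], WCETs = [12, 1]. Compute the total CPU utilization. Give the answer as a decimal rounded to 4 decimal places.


Compute individual utilizations (exact fractions):
  Task 1: C/T = 12/47 (approx. 0.2553)
  Task 2: C/T = 1/49 (approx. 0.0204)
Total utilization U = 12/47 + 1/49 = 635/2303
Rounded to 4 decimal places: U = 0.2757
RM (Liu & Layland) bound for 2 tasks = 0.828427; compare with U = 635/2303 (approx. 0.275727)
U <= bound, so schedulable by RM sufficient condition.

0.2757


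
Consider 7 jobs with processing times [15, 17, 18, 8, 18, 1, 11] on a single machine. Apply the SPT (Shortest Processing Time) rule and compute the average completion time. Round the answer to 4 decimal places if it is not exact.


Sort jobs by processing time (SPT order): [1, 8, 11, 15, 17, 18, 18]
Compute completion times sequentially:
  Job 1: processing = 1, completes at 1
  Job 2: processing = 8, completes at 9
  Job 3: processing = 11, completes at 20
  Job 4: processing = 15, completes at 35
  Job 5: processing = 17, completes at 52
  Job 6: processing = 18, completes at 70
  Job 7: processing = 18, completes at 88
Sum of completion times = 275
Average completion time = 275/7 = 39.2857

39.2857


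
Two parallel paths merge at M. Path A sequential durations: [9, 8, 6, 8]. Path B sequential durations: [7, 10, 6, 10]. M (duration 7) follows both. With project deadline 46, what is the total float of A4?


Forward pass: ES(A4) = sum of predecessors on chain A = 23
EF = ES + duration = 23 + 8 = 31
Backward pass: LF(M) = deadline = 46; LS(M) = 46 - 7 = 39
LF(A4) = LS(M) - sum(successors on chain A) = 39 - 0 = 39
LS = LF - duration = 39 - 8 = 31
Total float = LS - ES = 31 - 23 = 8

8


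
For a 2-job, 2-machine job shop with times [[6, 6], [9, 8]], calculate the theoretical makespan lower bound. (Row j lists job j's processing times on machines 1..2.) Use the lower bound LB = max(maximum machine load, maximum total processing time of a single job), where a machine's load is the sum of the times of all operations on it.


Machine loads:
  Machine 1: 6 + 9 = 15
  Machine 2: 6 + 8 = 14
Max machine load = 15
Job totals:
  Job 1: 12
  Job 2: 17
Max job total = 17
Lower bound = max(15, 17) = 17

17


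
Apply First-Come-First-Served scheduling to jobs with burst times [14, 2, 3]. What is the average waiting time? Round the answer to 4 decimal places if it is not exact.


FCFS order (as given): [14, 2, 3]
Waiting times:
  Job 1: wait = 0
  Job 2: wait = 14
  Job 3: wait = 16
Sum of waiting times = 30
Average waiting time = 30/3 = 10.0

10.0


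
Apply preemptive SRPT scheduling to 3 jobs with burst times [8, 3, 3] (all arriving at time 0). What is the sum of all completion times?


Since all jobs arrive at t=0, SRPT equals SPT ordering.
SPT order: [3, 3, 8]
Completion times:
  Job 1: p=3, C=3
  Job 2: p=3, C=6
  Job 3: p=8, C=14
Total completion time = 3 + 6 + 14 = 23

23


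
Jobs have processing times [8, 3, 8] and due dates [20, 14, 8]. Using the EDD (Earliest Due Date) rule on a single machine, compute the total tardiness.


Sort by due date (EDD order): [(8, 8), (3, 14), (8, 20)]
Compute completion times and tardiness:
  Job 1: p=8, d=8, C=8, tardiness=max(0,8-8)=0
  Job 2: p=3, d=14, C=11, tardiness=max(0,11-14)=0
  Job 3: p=8, d=20, C=19, tardiness=max(0,19-20)=0
Total tardiness = 0

0


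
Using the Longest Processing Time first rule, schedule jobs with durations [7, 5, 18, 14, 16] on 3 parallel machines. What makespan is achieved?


Sort jobs in decreasing order (LPT): [18, 16, 14, 7, 5]
Assign each job to the least loaded machine:
  Machine 1: jobs [18], load = 18
  Machine 2: jobs [16, 5], load = 21
  Machine 3: jobs [14, 7], load = 21
Makespan = max load = 21

21


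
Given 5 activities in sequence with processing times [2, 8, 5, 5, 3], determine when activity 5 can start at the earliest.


Activity 5 starts after activities 1 through 4 complete.
Predecessor durations: [2, 8, 5, 5]
ES = 2 + 8 + 5 + 5 = 20

20


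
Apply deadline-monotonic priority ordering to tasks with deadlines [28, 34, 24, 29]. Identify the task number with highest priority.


Sort tasks by relative deadline (ascending):
  Task 3: deadline = 24
  Task 1: deadline = 28
  Task 4: deadline = 29
  Task 2: deadline = 34
Priority order (highest first): [3, 1, 4, 2]
Highest priority task = 3

3


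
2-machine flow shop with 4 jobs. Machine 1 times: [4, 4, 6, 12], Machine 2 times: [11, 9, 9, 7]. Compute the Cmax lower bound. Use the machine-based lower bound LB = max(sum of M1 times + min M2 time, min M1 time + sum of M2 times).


LB1 = sum(M1 times) + min(M2 times) = 26 + 7 = 33
LB2 = min(M1 times) + sum(M2 times) = 4 + 36 = 40
Lower bound = max(LB1, LB2) = max(33, 40) = 40

40


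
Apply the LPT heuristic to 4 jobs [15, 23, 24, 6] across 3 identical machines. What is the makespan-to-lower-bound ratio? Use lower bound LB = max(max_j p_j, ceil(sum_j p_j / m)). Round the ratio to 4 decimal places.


LPT order: [24, 23, 15, 6]
Machine loads after assignment: [24, 23, 21]
LPT makespan = 24
Lower bound = max(max_job, ceil(total/3)) = max(24, 23) = 24
Ratio = 24 / 24 = 1.0

1.0


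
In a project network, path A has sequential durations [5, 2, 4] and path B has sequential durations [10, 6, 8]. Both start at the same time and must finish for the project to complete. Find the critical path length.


Path A total = 5 + 2 + 4 = 11
Path B total = 10 + 6 + 8 = 24
Critical path = longest path = max(11, 24) = 24

24


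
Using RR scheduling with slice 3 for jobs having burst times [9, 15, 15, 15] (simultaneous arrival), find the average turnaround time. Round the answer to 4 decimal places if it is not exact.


Time quantum = 3
Execution trace:
  J1 runs 3 units, time = 3
  J2 runs 3 units, time = 6
  J3 runs 3 units, time = 9
  J4 runs 3 units, time = 12
  J1 runs 3 units, time = 15
  J2 runs 3 units, time = 18
  J3 runs 3 units, time = 21
  J4 runs 3 units, time = 24
  J1 runs 3 units, time = 27
  J2 runs 3 units, time = 30
  J3 runs 3 units, time = 33
  J4 runs 3 units, time = 36
  J2 runs 3 units, time = 39
  J3 runs 3 units, time = 42
  J4 runs 3 units, time = 45
  J2 runs 3 units, time = 48
  J3 runs 3 units, time = 51
  J4 runs 3 units, time = 54
Finish times: [27, 48, 51, 54]
Average turnaround = 180/4 = 45.0

45.0


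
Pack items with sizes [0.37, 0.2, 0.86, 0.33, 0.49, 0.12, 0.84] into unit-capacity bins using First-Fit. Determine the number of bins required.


Place items sequentially using First-Fit:
  Item 0.37 -> new Bin 1
  Item 0.2 -> Bin 1 (now 0.57)
  Item 0.86 -> new Bin 2
  Item 0.33 -> Bin 1 (now 0.9)
  Item 0.49 -> new Bin 3
  Item 0.12 -> Bin 2 (now 0.98)
  Item 0.84 -> new Bin 4
Total bins used = 4

4


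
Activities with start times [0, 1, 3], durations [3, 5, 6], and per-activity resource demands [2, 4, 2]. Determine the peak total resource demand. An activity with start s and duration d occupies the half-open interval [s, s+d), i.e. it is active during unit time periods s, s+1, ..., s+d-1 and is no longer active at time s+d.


Each activity i is active on [start_i, start_i + duration_i).
Compute total resource usage per time slot:
  t=0: active resources = [2], total = 2
  t=1: active resources = [2, 4], total = 6
  t=2: active resources = [2, 4], total = 6
  t=3: active resources = [4, 2], total = 6
  t=4: active resources = [4, 2], total = 6
  t=5: active resources = [4, 2], total = 6
  t=6: active resources = [2], total = 2
  t=7: active resources = [2], total = 2
  t=8: active resources = [2], total = 2
Peak resource demand = 6

6


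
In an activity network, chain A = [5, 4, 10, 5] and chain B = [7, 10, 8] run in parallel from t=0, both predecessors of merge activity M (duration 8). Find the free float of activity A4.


ES(A4) = sum of predecessors on chain A = 19
EF(A4) = ES + duration = 19 + 5 = 24
Successor of A4 is M. ES(M) = max(sum(A), sum(B)) = max(24, 25) = 25
Free float = ES(successor) - EF(current) = 25 - 24 = 1

1


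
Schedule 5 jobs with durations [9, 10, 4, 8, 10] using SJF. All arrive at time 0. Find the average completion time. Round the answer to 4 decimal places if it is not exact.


SJF order (ascending): [4, 8, 9, 10, 10]
Completion times:
  Job 1: burst=4, C=4
  Job 2: burst=8, C=12
  Job 3: burst=9, C=21
  Job 4: burst=10, C=31
  Job 5: burst=10, C=41
Average completion = 109/5 = 21.8

21.8


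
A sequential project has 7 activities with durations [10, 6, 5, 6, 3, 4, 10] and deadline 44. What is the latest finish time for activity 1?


LF(activity 1) = deadline - sum of successor durations
Successors: activities 2 through 7 with durations [6, 5, 6, 3, 4, 10]
Sum of successor durations = 34
LF = 44 - 34 = 10

10


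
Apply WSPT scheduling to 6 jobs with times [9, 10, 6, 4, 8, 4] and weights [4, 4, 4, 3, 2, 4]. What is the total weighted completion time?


Compute p/w ratios and sort ascending (WSPT): [(4, 4), (4, 3), (6, 4), (9, 4), (10, 4), (8, 2)]
Compute weighted completion times:
  Job (p=4,w=4): C=4, w*C=4*4=16
  Job (p=4,w=3): C=8, w*C=3*8=24
  Job (p=6,w=4): C=14, w*C=4*14=56
  Job (p=9,w=4): C=23, w*C=4*23=92
  Job (p=10,w=4): C=33, w*C=4*33=132
  Job (p=8,w=2): C=41, w*C=2*41=82
Total weighted completion time = 402

402


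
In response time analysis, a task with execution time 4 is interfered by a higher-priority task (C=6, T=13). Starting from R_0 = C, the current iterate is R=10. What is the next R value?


R_next = C + ceil(R_prev / T_hp) * C_hp
ceil(10 / 13) = ceil(0.7692) = 1
Interference = 1 * 6 = 6
R_next = 4 + 6 = 10
R_next = R_prev, so the iteration has converged (response time = 10).

10


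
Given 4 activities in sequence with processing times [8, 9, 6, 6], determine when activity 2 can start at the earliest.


Activity 2 starts after activities 1 through 1 complete.
Predecessor durations: [8]
ES = 8 = 8

8


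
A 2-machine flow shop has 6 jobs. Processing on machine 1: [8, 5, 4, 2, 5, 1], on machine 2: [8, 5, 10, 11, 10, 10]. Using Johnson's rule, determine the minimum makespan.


Apply Johnson's rule:
  Group 1 (a <= b): [(6, 1, 10), (4, 2, 11), (3, 4, 10), (2, 5, 5), (5, 5, 10), (1, 8, 8)]
  Group 2 (a > b): []
Optimal job order: [6, 4, 3, 2, 5, 1]
Schedule:
  Job 6: M1 done at 1, M2 done at 11
  Job 4: M1 done at 3, M2 done at 22
  Job 3: M1 done at 7, M2 done at 32
  Job 2: M1 done at 12, M2 done at 37
  Job 5: M1 done at 17, M2 done at 47
  Job 1: M1 done at 25, M2 done at 55
Makespan = 55

55


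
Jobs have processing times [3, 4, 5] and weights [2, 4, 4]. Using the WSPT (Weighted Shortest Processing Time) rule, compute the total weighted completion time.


Compute p/w ratios and sort ascending (WSPT): [(4, 4), (5, 4), (3, 2)]
Compute weighted completion times:
  Job (p=4,w=4): C=4, w*C=4*4=16
  Job (p=5,w=4): C=9, w*C=4*9=36
  Job (p=3,w=2): C=12, w*C=2*12=24
Total weighted completion time = 76

76


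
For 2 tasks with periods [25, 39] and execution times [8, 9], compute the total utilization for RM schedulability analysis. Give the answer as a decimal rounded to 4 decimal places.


Compute individual utilizations (exact fractions):
  Task 1: C/T = 8/25 (approx. 0.32)
  Task 2: C/T = 9/39 = 3/13 (approx. 0.2308)
Total utilization U = 8/25 + 3/13 = 179/325
Rounded to 4 decimal places: U = 0.5508
RM (Liu & Layland) bound for 2 tasks = 0.828427; compare with U = 179/325 (approx. 0.550769)
U <= bound, so schedulable by RM sufficient condition.

0.5508


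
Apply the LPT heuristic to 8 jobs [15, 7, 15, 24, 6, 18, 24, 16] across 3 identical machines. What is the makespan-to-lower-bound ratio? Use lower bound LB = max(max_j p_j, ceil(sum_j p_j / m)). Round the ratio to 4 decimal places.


LPT order: [24, 24, 18, 16, 15, 15, 7, 6]
Machine loads after assignment: [45, 39, 41]
LPT makespan = 45
Lower bound = max(max_job, ceil(total/3)) = max(24, 42) = 42
Ratio = 45 / 42 = 1.0714

1.0714


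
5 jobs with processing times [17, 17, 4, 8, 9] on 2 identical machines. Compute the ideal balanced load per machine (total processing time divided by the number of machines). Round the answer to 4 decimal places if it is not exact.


Total processing time = 17 + 17 + 4 + 8 + 9 = 55
Number of machines = 2
Ideal balanced load = 55 / 2 = 27.5

27.5


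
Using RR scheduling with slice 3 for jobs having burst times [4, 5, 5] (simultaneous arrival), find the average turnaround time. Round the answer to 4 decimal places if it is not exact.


Time quantum = 3
Execution trace:
  J1 runs 3 units, time = 3
  J2 runs 3 units, time = 6
  J3 runs 3 units, time = 9
  J1 runs 1 units, time = 10
  J2 runs 2 units, time = 12
  J3 runs 2 units, time = 14
Finish times: [10, 12, 14]
Average turnaround = 36/3 = 12.0

12.0


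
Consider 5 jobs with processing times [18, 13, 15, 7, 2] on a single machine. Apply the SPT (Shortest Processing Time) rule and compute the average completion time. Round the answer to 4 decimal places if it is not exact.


Sort jobs by processing time (SPT order): [2, 7, 13, 15, 18]
Compute completion times sequentially:
  Job 1: processing = 2, completes at 2
  Job 2: processing = 7, completes at 9
  Job 3: processing = 13, completes at 22
  Job 4: processing = 15, completes at 37
  Job 5: processing = 18, completes at 55
Sum of completion times = 125
Average completion time = 125/5 = 25.0

25.0


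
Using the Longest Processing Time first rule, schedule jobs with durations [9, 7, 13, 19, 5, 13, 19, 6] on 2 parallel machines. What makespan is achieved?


Sort jobs in decreasing order (LPT): [19, 19, 13, 13, 9, 7, 6, 5]
Assign each job to the least loaded machine:
  Machine 1: jobs [19, 13, 9, 5], load = 46
  Machine 2: jobs [19, 13, 7, 6], load = 45
Makespan = max load = 46

46


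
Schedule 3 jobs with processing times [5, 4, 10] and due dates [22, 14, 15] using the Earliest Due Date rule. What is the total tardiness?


Sort by due date (EDD order): [(4, 14), (10, 15), (5, 22)]
Compute completion times and tardiness:
  Job 1: p=4, d=14, C=4, tardiness=max(0,4-14)=0
  Job 2: p=10, d=15, C=14, tardiness=max(0,14-15)=0
  Job 3: p=5, d=22, C=19, tardiness=max(0,19-22)=0
Total tardiness = 0

0


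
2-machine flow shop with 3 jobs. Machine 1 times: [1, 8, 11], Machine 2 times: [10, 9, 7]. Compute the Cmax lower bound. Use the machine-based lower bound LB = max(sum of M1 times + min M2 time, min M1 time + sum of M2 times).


LB1 = sum(M1 times) + min(M2 times) = 20 + 7 = 27
LB2 = min(M1 times) + sum(M2 times) = 1 + 26 = 27
Lower bound = max(LB1, LB2) = max(27, 27) = 27

27


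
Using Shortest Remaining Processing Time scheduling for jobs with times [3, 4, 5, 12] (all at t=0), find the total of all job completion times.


Since all jobs arrive at t=0, SRPT equals SPT ordering.
SPT order: [3, 4, 5, 12]
Completion times:
  Job 1: p=3, C=3
  Job 2: p=4, C=7
  Job 3: p=5, C=12
  Job 4: p=12, C=24
Total completion time = 3 + 7 + 12 + 24 = 46

46


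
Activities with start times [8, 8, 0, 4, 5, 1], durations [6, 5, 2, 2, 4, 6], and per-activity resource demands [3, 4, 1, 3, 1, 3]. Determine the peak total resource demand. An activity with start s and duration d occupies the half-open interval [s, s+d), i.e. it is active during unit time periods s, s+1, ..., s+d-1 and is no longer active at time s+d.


Each activity i is active on [start_i, start_i + duration_i).
Compute total resource usage per time slot:
  t=0: active resources = [1], total = 1
  t=1: active resources = [1, 3], total = 4
  t=2: active resources = [3], total = 3
  t=3: active resources = [3], total = 3
  t=4: active resources = [3, 3], total = 6
  t=5: active resources = [3, 1, 3], total = 7
  t=6: active resources = [1, 3], total = 4
  t=7: active resources = [1], total = 1
  t=8: active resources = [3, 4, 1], total = 8
  t=9: active resources = [3, 4], total = 7
  t=10: active resources = [3, 4], total = 7
  t=11: active resources = [3, 4], total = 7
  t=12: active resources = [3, 4], total = 7
  t=13: active resources = [3], total = 3
Peak resource demand = 8

8


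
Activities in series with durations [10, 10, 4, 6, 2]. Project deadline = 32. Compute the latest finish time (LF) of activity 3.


LF(activity 3) = deadline - sum of successor durations
Successors: activities 4 through 5 with durations [6, 2]
Sum of successor durations = 8
LF = 32 - 8 = 24

24


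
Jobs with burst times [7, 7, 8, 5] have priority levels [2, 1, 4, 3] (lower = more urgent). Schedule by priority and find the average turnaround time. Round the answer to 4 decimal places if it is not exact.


Sort by priority (ascending = highest first):
Order: [(1, 7), (2, 7), (3, 5), (4, 8)]
Completion times:
  Priority 1, burst=7, C=7
  Priority 2, burst=7, C=14
  Priority 3, burst=5, C=19
  Priority 4, burst=8, C=27
Average turnaround = 67/4 = 16.75

16.75


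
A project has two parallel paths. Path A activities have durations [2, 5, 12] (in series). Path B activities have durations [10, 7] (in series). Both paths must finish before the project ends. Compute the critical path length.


Path A total = 2 + 5 + 12 = 19
Path B total = 10 + 7 = 17
Critical path = longest path = max(19, 17) = 19

19


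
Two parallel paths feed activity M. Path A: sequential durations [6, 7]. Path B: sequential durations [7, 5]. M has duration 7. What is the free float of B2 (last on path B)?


ES(B2) = sum of predecessors on chain B = 7
EF(B2) = ES + duration = 7 + 5 = 12
Successor of B2 is M. ES(M) = max(sum(A), sum(B)) = max(13, 12) = 13
Free float = ES(successor) - EF(current) = 13 - 12 = 1

1


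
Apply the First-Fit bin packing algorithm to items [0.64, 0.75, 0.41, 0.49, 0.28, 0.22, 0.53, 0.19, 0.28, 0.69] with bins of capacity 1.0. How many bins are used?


Place items sequentially using First-Fit:
  Item 0.64 -> new Bin 1
  Item 0.75 -> new Bin 2
  Item 0.41 -> new Bin 3
  Item 0.49 -> Bin 3 (now 0.9)
  Item 0.28 -> Bin 1 (now 0.92)
  Item 0.22 -> Bin 2 (now 0.97)
  Item 0.53 -> new Bin 4
  Item 0.19 -> Bin 4 (now 0.72)
  Item 0.28 -> Bin 4 (now 1.0)
  Item 0.69 -> new Bin 5
Total bins used = 5

5


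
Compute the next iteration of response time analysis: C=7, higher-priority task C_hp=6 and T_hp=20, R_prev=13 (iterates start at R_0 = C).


R_next = C + ceil(R_prev / T_hp) * C_hp
ceil(13 / 20) = ceil(0.65) = 1
Interference = 1 * 6 = 6
R_next = 7 + 6 = 13
R_next = R_prev, so the iteration has converged (response time = 13).

13


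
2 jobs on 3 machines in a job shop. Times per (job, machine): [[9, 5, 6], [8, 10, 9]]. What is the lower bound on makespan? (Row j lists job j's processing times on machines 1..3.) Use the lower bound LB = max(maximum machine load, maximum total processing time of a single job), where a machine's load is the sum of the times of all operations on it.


Machine loads:
  Machine 1: 9 + 8 = 17
  Machine 2: 5 + 10 = 15
  Machine 3: 6 + 9 = 15
Max machine load = 17
Job totals:
  Job 1: 20
  Job 2: 27
Max job total = 27
Lower bound = max(17, 27) = 27

27


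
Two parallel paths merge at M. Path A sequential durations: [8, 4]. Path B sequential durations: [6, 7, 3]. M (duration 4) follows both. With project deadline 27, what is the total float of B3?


Forward pass: ES(B3) = sum of predecessors on chain B = 13
EF = ES + duration = 13 + 3 = 16
Backward pass: LF(M) = deadline = 27; LS(M) = 27 - 4 = 23
LF(B3) = LS(M) - sum(successors on chain B) = 23 - 0 = 23
LS = LF - duration = 23 - 3 = 20
Total float = LS - ES = 20 - 13 = 7

7


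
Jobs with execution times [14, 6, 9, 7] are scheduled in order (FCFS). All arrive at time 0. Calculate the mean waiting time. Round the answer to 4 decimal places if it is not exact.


FCFS order (as given): [14, 6, 9, 7]
Waiting times:
  Job 1: wait = 0
  Job 2: wait = 14
  Job 3: wait = 20
  Job 4: wait = 29
Sum of waiting times = 63
Average waiting time = 63/4 = 15.75

15.75


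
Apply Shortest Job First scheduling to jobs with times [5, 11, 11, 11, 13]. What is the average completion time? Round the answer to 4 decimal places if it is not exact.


SJF order (ascending): [5, 11, 11, 11, 13]
Completion times:
  Job 1: burst=5, C=5
  Job 2: burst=11, C=16
  Job 3: burst=11, C=27
  Job 4: burst=11, C=38
  Job 5: burst=13, C=51
Average completion = 137/5 = 27.4

27.4


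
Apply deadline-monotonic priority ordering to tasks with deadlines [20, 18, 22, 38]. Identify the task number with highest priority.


Sort tasks by relative deadline (ascending):
  Task 2: deadline = 18
  Task 1: deadline = 20
  Task 3: deadline = 22
  Task 4: deadline = 38
Priority order (highest first): [2, 1, 3, 4]
Highest priority task = 2

2


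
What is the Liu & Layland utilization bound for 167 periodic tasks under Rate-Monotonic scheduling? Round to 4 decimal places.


Compute 2^(1/167) = 1.0041592075
Subtract 1: 1.0041592075 - 1 = 0.0041592075
Multiply by n: 167 * 0.0041592075 = 0.6945876525
Round to 4 dp: 0.6946

0.6946


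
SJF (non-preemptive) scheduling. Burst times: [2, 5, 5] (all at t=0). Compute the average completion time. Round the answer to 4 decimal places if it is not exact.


SJF order (ascending): [2, 5, 5]
Completion times:
  Job 1: burst=2, C=2
  Job 2: burst=5, C=7
  Job 3: burst=5, C=12
Average completion = 21/3 = 7.0

7.0


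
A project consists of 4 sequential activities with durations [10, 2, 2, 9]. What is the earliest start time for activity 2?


Activity 2 starts after activities 1 through 1 complete.
Predecessor durations: [10]
ES = 10 = 10

10


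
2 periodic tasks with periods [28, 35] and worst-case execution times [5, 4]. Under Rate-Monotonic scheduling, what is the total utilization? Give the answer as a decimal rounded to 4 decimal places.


Compute individual utilizations (exact fractions):
  Task 1: C/T = 5/28 (approx. 0.1786)
  Task 2: C/T = 4/35 (approx. 0.1143)
Total utilization U = 5/28 + 4/35 = 41/140
Rounded to 4 decimal places: U = 0.2929
RM (Liu & Layland) bound for 2 tasks = 0.828427; compare with U = 41/140 (approx. 0.292857)
U <= bound, so schedulable by RM sufficient condition.

0.2929


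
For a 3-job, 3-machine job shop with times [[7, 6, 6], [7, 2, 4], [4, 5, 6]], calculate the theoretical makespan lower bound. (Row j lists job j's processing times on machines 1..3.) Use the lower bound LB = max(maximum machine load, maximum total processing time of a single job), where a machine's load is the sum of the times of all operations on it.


Machine loads:
  Machine 1: 7 + 7 + 4 = 18
  Machine 2: 6 + 2 + 5 = 13
  Machine 3: 6 + 4 + 6 = 16
Max machine load = 18
Job totals:
  Job 1: 19
  Job 2: 13
  Job 3: 15
Max job total = 19
Lower bound = max(18, 19) = 19

19


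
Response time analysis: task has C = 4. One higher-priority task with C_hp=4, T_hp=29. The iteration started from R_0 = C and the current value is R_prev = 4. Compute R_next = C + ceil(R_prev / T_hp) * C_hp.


R_next = C + ceil(R_prev / T_hp) * C_hp
ceil(4 / 29) = ceil(0.1379) = 1
Interference = 1 * 4 = 4
R_next = 4 + 4 = 8

8


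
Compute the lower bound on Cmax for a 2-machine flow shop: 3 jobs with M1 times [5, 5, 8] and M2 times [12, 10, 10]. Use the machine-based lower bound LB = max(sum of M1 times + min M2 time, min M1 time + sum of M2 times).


LB1 = sum(M1 times) + min(M2 times) = 18 + 10 = 28
LB2 = min(M1 times) + sum(M2 times) = 5 + 32 = 37
Lower bound = max(LB1, LB2) = max(28, 37) = 37

37


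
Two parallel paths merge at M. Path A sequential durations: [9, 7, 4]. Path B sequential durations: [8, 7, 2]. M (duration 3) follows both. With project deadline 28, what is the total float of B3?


Forward pass: ES(B3) = sum of predecessors on chain B = 15
EF = ES + duration = 15 + 2 = 17
Backward pass: LF(M) = deadline = 28; LS(M) = 28 - 3 = 25
LF(B3) = LS(M) - sum(successors on chain B) = 25 - 0 = 25
LS = LF - duration = 25 - 2 = 23
Total float = LS - ES = 23 - 15 = 8

8


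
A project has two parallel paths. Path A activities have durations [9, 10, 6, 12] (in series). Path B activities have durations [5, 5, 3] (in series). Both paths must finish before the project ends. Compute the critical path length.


Path A total = 9 + 10 + 6 + 12 = 37
Path B total = 5 + 5 + 3 = 13
Critical path = longest path = max(37, 13) = 37

37


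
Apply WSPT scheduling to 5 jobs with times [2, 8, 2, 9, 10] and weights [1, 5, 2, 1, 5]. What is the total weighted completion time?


Compute p/w ratios and sort ascending (WSPT): [(2, 2), (8, 5), (2, 1), (10, 5), (9, 1)]
Compute weighted completion times:
  Job (p=2,w=2): C=2, w*C=2*2=4
  Job (p=8,w=5): C=10, w*C=5*10=50
  Job (p=2,w=1): C=12, w*C=1*12=12
  Job (p=10,w=5): C=22, w*C=5*22=110
  Job (p=9,w=1): C=31, w*C=1*31=31
Total weighted completion time = 207

207


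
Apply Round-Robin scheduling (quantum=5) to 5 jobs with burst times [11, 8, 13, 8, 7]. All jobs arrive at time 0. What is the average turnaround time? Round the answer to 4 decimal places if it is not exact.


Time quantum = 5
Execution trace:
  J1 runs 5 units, time = 5
  J2 runs 5 units, time = 10
  J3 runs 5 units, time = 15
  J4 runs 5 units, time = 20
  J5 runs 5 units, time = 25
  J1 runs 5 units, time = 30
  J2 runs 3 units, time = 33
  J3 runs 5 units, time = 38
  J4 runs 3 units, time = 41
  J5 runs 2 units, time = 43
  J1 runs 1 units, time = 44
  J3 runs 3 units, time = 47
Finish times: [44, 33, 47, 41, 43]
Average turnaround = 208/5 = 41.6

41.6


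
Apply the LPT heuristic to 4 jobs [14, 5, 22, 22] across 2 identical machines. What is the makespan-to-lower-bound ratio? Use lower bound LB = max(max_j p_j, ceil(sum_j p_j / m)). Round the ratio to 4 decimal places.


LPT order: [22, 22, 14, 5]
Machine loads after assignment: [36, 27]
LPT makespan = 36
Lower bound = max(max_job, ceil(total/2)) = max(22, 32) = 32
Ratio = 36 / 32 = 1.125

1.125


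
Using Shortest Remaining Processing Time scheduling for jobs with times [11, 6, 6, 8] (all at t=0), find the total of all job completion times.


Since all jobs arrive at t=0, SRPT equals SPT ordering.
SPT order: [6, 6, 8, 11]
Completion times:
  Job 1: p=6, C=6
  Job 2: p=6, C=12
  Job 3: p=8, C=20
  Job 4: p=11, C=31
Total completion time = 6 + 12 + 20 + 31 = 69

69


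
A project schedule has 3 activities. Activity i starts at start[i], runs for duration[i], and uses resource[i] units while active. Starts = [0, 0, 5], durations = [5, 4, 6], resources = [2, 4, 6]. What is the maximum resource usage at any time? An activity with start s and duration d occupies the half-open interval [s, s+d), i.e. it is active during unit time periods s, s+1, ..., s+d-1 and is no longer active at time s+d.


Each activity i is active on [start_i, start_i + duration_i).
Compute total resource usage per time slot:
  t=0: active resources = [2, 4], total = 6
  t=1: active resources = [2, 4], total = 6
  t=2: active resources = [2, 4], total = 6
  t=3: active resources = [2, 4], total = 6
  t=4: active resources = [2], total = 2
  t=5: active resources = [6], total = 6
  t=6: active resources = [6], total = 6
  t=7: active resources = [6], total = 6
  t=8: active resources = [6], total = 6
  t=9: active resources = [6], total = 6
  t=10: active resources = [6], total = 6
Peak resource demand = 6

6


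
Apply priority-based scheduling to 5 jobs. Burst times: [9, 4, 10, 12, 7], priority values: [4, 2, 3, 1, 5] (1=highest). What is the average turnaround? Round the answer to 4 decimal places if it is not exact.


Sort by priority (ascending = highest first):
Order: [(1, 12), (2, 4), (3, 10), (4, 9), (5, 7)]
Completion times:
  Priority 1, burst=12, C=12
  Priority 2, burst=4, C=16
  Priority 3, burst=10, C=26
  Priority 4, burst=9, C=35
  Priority 5, burst=7, C=42
Average turnaround = 131/5 = 26.2

26.2


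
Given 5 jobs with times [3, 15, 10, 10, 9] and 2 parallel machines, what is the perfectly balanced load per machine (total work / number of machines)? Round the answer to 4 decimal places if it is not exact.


Total processing time = 3 + 15 + 10 + 10 + 9 = 47
Number of machines = 2
Ideal balanced load = 47 / 2 = 23.5

23.5


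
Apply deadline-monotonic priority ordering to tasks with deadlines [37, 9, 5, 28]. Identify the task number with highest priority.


Sort tasks by relative deadline (ascending):
  Task 3: deadline = 5
  Task 2: deadline = 9
  Task 4: deadline = 28
  Task 1: deadline = 37
Priority order (highest first): [3, 2, 4, 1]
Highest priority task = 3

3


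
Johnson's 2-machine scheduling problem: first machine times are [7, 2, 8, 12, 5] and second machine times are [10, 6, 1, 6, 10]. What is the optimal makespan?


Apply Johnson's rule:
  Group 1 (a <= b): [(2, 2, 6), (5, 5, 10), (1, 7, 10)]
  Group 2 (a > b): [(4, 12, 6), (3, 8, 1)]
Optimal job order: [2, 5, 1, 4, 3]
Schedule:
  Job 2: M1 done at 2, M2 done at 8
  Job 5: M1 done at 7, M2 done at 18
  Job 1: M1 done at 14, M2 done at 28
  Job 4: M1 done at 26, M2 done at 34
  Job 3: M1 done at 34, M2 done at 35
Makespan = 35

35


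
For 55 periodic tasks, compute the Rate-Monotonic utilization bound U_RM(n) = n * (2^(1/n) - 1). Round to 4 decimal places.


Compute 2^(1/55) = 1.0126824244
Subtract 1: 1.0126824244 - 1 = 0.0126824244
Multiply by n: 55 * 0.0126824244 = 0.6975333420
Round to 4 dp: 0.6975

0.6975


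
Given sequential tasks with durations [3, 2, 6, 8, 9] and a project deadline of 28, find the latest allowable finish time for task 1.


LF(activity 1) = deadline - sum of successor durations
Successors: activities 2 through 5 with durations [2, 6, 8, 9]
Sum of successor durations = 25
LF = 28 - 25 = 3

3


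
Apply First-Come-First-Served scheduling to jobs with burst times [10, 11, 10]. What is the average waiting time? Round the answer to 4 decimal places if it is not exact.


FCFS order (as given): [10, 11, 10]
Waiting times:
  Job 1: wait = 0
  Job 2: wait = 10
  Job 3: wait = 21
Sum of waiting times = 31
Average waiting time = 31/3 = 10.3333

10.3333


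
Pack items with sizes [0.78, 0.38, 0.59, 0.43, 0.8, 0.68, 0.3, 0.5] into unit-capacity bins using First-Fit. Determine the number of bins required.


Place items sequentially using First-Fit:
  Item 0.78 -> new Bin 1
  Item 0.38 -> new Bin 2
  Item 0.59 -> Bin 2 (now 0.97)
  Item 0.43 -> new Bin 3
  Item 0.8 -> new Bin 4
  Item 0.68 -> new Bin 5
  Item 0.3 -> Bin 3 (now 0.73)
  Item 0.5 -> new Bin 6
Total bins used = 6

6


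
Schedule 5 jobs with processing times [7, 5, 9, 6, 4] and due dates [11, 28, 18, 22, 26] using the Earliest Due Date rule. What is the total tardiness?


Sort by due date (EDD order): [(7, 11), (9, 18), (6, 22), (4, 26), (5, 28)]
Compute completion times and tardiness:
  Job 1: p=7, d=11, C=7, tardiness=max(0,7-11)=0
  Job 2: p=9, d=18, C=16, tardiness=max(0,16-18)=0
  Job 3: p=6, d=22, C=22, tardiness=max(0,22-22)=0
  Job 4: p=4, d=26, C=26, tardiness=max(0,26-26)=0
  Job 5: p=5, d=28, C=31, tardiness=max(0,31-28)=3
Total tardiness = 3

3


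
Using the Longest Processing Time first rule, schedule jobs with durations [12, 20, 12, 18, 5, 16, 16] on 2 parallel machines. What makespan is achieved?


Sort jobs in decreasing order (LPT): [20, 18, 16, 16, 12, 12, 5]
Assign each job to the least loaded machine:
  Machine 1: jobs [20, 16, 12], load = 48
  Machine 2: jobs [18, 16, 12, 5], load = 51
Makespan = max load = 51

51


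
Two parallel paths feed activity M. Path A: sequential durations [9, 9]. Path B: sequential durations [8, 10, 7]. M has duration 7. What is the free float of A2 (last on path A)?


ES(A2) = sum of predecessors on chain A = 9
EF(A2) = ES + duration = 9 + 9 = 18
Successor of A2 is M. ES(M) = max(sum(A), sum(B)) = max(18, 25) = 25
Free float = ES(successor) - EF(current) = 25 - 18 = 7

7


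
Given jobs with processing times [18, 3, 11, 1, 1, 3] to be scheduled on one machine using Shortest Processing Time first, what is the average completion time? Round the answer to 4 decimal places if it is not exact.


Sort jobs by processing time (SPT order): [1, 1, 3, 3, 11, 18]
Compute completion times sequentially:
  Job 1: processing = 1, completes at 1
  Job 2: processing = 1, completes at 2
  Job 3: processing = 3, completes at 5
  Job 4: processing = 3, completes at 8
  Job 5: processing = 11, completes at 19
  Job 6: processing = 18, completes at 37
Sum of completion times = 72
Average completion time = 72/6 = 12.0

12.0


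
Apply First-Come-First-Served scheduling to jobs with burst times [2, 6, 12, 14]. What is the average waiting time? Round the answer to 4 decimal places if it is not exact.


FCFS order (as given): [2, 6, 12, 14]
Waiting times:
  Job 1: wait = 0
  Job 2: wait = 2
  Job 3: wait = 8
  Job 4: wait = 20
Sum of waiting times = 30
Average waiting time = 30/4 = 7.5

7.5


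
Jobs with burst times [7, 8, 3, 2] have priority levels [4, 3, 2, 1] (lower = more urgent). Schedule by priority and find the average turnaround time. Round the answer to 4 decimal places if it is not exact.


Sort by priority (ascending = highest first):
Order: [(1, 2), (2, 3), (3, 8), (4, 7)]
Completion times:
  Priority 1, burst=2, C=2
  Priority 2, burst=3, C=5
  Priority 3, burst=8, C=13
  Priority 4, burst=7, C=20
Average turnaround = 40/4 = 10.0

10.0


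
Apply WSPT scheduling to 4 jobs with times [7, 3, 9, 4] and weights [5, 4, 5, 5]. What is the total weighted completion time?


Compute p/w ratios and sort ascending (WSPT): [(3, 4), (4, 5), (7, 5), (9, 5)]
Compute weighted completion times:
  Job (p=3,w=4): C=3, w*C=4*3=12
  Job (p=4,w=5): C=7, w*C=5*7=35
  Job (p=7,w=5): C=14, w*C=5*14=70
  Job (p=9,w=5): C=23, w*C=5*23=115
Total weighted completion time = 232

232


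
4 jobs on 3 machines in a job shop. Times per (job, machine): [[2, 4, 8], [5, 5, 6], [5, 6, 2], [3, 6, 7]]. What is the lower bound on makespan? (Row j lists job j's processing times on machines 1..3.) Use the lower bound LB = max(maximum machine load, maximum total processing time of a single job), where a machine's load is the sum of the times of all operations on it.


Machine loads:
  Machine 1: 2 + 5 + 5 + 3 = 15
  Machine 2: 4 + 5 + 6 + 6 = 21
  Machine 3: 8 + 6 + 2 + 7 = 23
Max machine load = 23
Job totals:
  Job 1: 14
  Job 2: 16
  Job 3: 13
  Job 4: 16
Max job total = 16
Lower bound = max(23, 16) = 23

23


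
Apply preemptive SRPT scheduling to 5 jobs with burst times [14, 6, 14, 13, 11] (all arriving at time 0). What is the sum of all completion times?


Since all jobs arrive at t=0, SRPT equals SPT ordering.
SPT order: [6, 11, 13, 14, 14]
Completion times:
  Job 1: p=6, C=6
  Job 2: p=11, C=17
  Job 3: p=13, C=30
  Job 4: p=14, C=44
  Job 5: p=14, C=58
Total completion time = 6 + 17 + 30 + 44 + 58 = 155

155


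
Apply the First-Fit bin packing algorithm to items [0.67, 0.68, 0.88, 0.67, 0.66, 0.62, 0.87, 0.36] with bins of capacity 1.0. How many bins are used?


Place items sequentially using First-Fit:
  Item 0.67 -> new Bin 1
  Item 0.68 -> new Bin 2
  Item 0.88 -> new Bin 3
  Item 0.67 -> new Bin 4
  Item 0.66 -> new Bin 5
  Item 0.62 -> new Bin 6
  Item 0.87 -> new Bin 7
  Item 0.36 -> Bin 6 (now 0.98)
Total bins used = 7

7


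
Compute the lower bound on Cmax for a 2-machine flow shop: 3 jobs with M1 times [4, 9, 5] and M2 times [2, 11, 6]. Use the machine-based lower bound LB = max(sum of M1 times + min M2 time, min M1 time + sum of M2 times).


LB1 = sum(M1 times) + min(M2 times) = 18 + 2 = 20
LB2 = min(M1 times) + sum(M2 times) = 4 + 19 = 23
Lower bound = max(LB1, LB2) = max(20, 23) = 23

23


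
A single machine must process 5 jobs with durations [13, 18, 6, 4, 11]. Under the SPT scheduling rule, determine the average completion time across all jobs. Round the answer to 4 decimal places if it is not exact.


Sort jobs by processing time (SPT order): [4, 6, 11, 13, 18]
Compute completion times sequentially:
  Job 1: processing = 4, completes at 4
  Job 2: processing = 6, completes at 10
  Job 3: processing = 11, completes at 21
  Job 4: processing = 13, completes at 34
  Job 5: processing = 18, completes at 52
Sum of completion times = 121
Average completion time = 121/5 = 24.2

24.2


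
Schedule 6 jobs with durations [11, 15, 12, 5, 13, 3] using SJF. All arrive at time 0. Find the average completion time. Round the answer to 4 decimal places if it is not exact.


SJF order (ascending): [3, 5, 11, 12, 13, 15]
Completion times:
  Job 1: burst=3, C=3
  Job 2: burst=5, C=8
  Job 3: burst=11, C=19
  Job 4: burst=12, C=31
  Job 5: burst=13, C=44
  Job 6: burst=15, C=59
Average completion = 164/6 = 27.3333

27.3333


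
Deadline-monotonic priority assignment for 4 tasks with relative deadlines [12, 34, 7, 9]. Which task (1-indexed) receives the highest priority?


Sort tasks by relative deadline (ascending):
  Task 3: deadline = 7
  Task 4: deadline = 9
  Task 1: deadline = 12
  Task 2: deadline = 34
Priority order (highest first): [3, 4, 1, 2]
Highest priority task = 3

3


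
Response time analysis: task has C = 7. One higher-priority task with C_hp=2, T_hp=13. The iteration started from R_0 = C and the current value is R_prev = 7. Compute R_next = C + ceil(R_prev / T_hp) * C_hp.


R_next = C + ceil(R_prev / T_hp) * C_hp
ceil(7 / 13) = ceil(0.5385) = 1
Interference = 1 * 2 = 2
R_next = 7 + 2 = 9

9


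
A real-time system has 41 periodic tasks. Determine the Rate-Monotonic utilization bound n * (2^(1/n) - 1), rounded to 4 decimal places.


Compute 2^(1/41) = 1.0170497444
Subtract 1: 1.0170497444 - 1 = 0.0170497444
Multiply by n: 41 * 0.0170497444 = 0.6990395204
Round to 4 dp: 0.6990

0.6990


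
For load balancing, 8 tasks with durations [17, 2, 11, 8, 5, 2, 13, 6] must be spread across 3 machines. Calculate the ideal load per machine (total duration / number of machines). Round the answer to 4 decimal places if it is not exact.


Total processing time = 17 + 2 + 11 + 8 + 5 + 2 + 13 + 6 = 64
Number of machines = 3
Ideal balanced load = 64 / 3 = 21.3333

21.3333


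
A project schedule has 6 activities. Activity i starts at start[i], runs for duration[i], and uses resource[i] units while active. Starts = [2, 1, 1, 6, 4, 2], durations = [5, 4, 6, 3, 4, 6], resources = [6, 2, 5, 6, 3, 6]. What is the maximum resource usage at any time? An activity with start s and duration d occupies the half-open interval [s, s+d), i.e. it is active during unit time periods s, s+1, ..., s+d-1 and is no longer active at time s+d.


Each activity i is active on [start_i, start_i + duration_i).
Compute total resource usage per time slot:
  t=0: active resources = [], total = 0
  t=1: active resources = [2, 5], total = 7
  t=2: active resources = [6, 2, 5, 6], total = 19
  t=3: active resources = [6, 2, 5, 6], total = 19
  t=4: active resources = [6, 2, 5, 3, 6], total = 22
  t=5: active resources = [6, 5, 3, 6], total = 20
  t=6: active resources = [6, 5, 6, 3, 6], total = 26
  t=7: active resources = [6, 3, 6], total = 15
  t=8: active resources = [6], total = 6
Peak resource demand = 26

26


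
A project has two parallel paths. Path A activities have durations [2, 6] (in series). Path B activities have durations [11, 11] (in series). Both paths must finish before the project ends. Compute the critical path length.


Path A total = 2 + 6 = 8
Path B total = 11 + 11 = 22
Critical path = longest path = max(8, 22) = 22

22


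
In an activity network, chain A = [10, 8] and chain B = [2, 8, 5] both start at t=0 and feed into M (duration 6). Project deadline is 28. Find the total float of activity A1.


Forward pass: ES(A1) = sum of predecessors on chain A = 0
EF = ES + duration = 0 + 10 = 10
Backward pass: LF(M) = deadline = 28; LS(M) = 28 - 6 = 22
LF(A1) = LS(M) - sum(successors on chain A) = 22 - 8 = 14
LS = LF - duration = 14 - 10 = 4
Total float = LS - ES = 4 - 0 = 4

4


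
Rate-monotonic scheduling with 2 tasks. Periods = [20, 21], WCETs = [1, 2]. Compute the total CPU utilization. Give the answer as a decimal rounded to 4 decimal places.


Compute individual utilizations (exact fractions):
  Task 1: C/T = 1/20 (approx. 0.05)
  Task 2: C/T = 2/21 (approx. 0.0952)
Total utilization U = 1/20 + 2/21 = 61/420
Rounded to 4 decimal places: U = 0.1452
RM (Liu & Layland) bound for 2 tasks = 0.828427; compare with U = 61/420 (approx. 0.145238)
U <= bound, so schedulable by RM sufficient condition.

0.1452
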